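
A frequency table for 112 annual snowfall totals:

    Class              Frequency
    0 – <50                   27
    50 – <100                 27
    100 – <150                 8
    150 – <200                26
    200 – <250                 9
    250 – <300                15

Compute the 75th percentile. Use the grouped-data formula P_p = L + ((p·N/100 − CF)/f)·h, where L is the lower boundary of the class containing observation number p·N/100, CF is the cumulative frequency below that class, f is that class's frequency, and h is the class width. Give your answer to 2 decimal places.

N = 112; target position k = 75/100 · 112 = 84.
Cumulative frequencies: 27, 54, 62, 88, 97, 112.
Observation 84 falls in the class 150 – <200.
L = 150, CF = 62, f = 26, h = 50.
P75 = 150 + ((84 − 62)/26)·50 = 150 + 42.3077 = 192.308.

192.31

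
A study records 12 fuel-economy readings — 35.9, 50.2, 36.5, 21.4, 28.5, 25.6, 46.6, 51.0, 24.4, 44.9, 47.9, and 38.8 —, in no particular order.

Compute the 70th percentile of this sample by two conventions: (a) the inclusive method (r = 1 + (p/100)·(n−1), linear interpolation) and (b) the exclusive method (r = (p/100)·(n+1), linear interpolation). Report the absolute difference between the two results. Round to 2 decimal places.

Sorted: 21.4, 24.4, 25.6, 28.5, 35.9, 36.5, 38.8, 44.9, 46.6, 47.9, 50.2, 51.0.
n = 12.
(a) r = 8.7; between ranks 8 (44.9) and 9 (46.6): 46.09.
(b) r = 9.1; between ranks 9 (46.6) and 10 (47.9): 46.73.
|46.09 − 46.73| = 0.64.

0.64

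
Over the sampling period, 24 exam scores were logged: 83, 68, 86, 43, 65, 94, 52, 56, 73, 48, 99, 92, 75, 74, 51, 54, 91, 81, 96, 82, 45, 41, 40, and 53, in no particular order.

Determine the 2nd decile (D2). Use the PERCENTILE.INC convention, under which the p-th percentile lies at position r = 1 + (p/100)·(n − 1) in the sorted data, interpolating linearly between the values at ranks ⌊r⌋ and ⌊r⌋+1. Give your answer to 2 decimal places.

49.80

Sorted: 40, 41, 43, 45, 48, 51, 52, 53, 54, 56, 65, 68, 73, 74, 75, 81, 82, 83, 86, 91, 92, 94, 96, 99.
n = 24.
r = 1 + (20/100)·(24 − 1) = 1 + 4.6 = 5.6.
Rank 5 is 48 and rank 6 is 51.
Interpolate: 48 + 0.6·(51 − 48) = 48 + 0.6·3 = 49.8.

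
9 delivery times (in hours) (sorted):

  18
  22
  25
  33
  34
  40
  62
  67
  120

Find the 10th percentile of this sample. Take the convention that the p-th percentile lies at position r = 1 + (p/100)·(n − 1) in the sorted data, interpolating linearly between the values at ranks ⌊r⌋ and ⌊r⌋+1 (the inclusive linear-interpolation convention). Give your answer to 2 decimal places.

21.20

n = 9.
r = 1 + (10/100)·(9 − 1) = 1 + 0.8 = 1.8.
Rank 1 is 18 and rank 2 is 22.
Interpolate: 18 + 0.8·(22 − 18) = 18 + 0.8·4 = 21.2.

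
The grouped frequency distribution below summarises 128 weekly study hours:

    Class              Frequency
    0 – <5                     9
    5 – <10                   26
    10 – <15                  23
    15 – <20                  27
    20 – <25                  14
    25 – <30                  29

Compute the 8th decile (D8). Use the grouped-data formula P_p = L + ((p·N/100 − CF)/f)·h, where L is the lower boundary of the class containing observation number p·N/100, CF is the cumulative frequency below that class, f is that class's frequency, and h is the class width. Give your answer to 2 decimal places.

N = 128; target position k = 80/100 · 128 = 102.4.
Cumulative frequencies: 9, 35, 58, 85, 99, 128.
Observation 102.4 falls in the class 25 – <30.
L = 25, CF = 99, f = 29, h = 5.
P80 = 25 + ((102.4 − 99)/29)·5 = 25 + 0.586207 = 25.5862.

25.59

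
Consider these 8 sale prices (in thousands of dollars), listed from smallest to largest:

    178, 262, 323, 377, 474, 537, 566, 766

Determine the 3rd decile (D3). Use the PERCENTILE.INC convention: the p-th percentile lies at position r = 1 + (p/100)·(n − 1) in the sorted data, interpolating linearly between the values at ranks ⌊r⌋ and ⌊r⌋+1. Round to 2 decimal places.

328.40

n = 8.
r = 1 + (30/100)·(8 − 1) = 1 + 2.1 = 3.1.
Rank 3 is 323 and rank 4 is 377.
Interpolate: 323 + 0.1·(377 − 323) = 323 + 0.1·54 = 328.4.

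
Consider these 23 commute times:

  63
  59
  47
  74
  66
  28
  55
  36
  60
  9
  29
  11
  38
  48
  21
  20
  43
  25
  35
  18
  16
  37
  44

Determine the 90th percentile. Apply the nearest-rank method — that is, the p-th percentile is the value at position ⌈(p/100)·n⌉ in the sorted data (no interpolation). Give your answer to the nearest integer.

Sorted: 9, 11, 16, 18, 20, 21, 25, 28, 29, 35, 36, 37, 38, 43, 44, 47, 48, 55, 59, 60, 63, 66, 74.
n = 23.
Position = ⌈90/100 · 23⌉ = ⌈20.7⌉ = 21.
The value at rank 21 is 63.

63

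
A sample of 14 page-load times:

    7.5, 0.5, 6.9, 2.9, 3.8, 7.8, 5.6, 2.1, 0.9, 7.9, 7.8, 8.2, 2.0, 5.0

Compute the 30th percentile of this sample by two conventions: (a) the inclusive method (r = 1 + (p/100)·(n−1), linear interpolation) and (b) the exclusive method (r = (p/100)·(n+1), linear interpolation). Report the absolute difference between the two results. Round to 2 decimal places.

Sorted: 0.5, 0.9, 2.0, 2.1, 2.9, 3.8, 5.0, 5.6, 6.9, 7.5, 7.8, 7.8, 7.9, 8.2.
n = 14.
(a) r = 4.9; between ranks 4 (2.1) and 5 (2.9): 2.82.
(b) r = 4.5; between ranks 4 (2.1) and 5 (2.9): 2.5.
|2.82 − 2.5| = 0.32.

0.32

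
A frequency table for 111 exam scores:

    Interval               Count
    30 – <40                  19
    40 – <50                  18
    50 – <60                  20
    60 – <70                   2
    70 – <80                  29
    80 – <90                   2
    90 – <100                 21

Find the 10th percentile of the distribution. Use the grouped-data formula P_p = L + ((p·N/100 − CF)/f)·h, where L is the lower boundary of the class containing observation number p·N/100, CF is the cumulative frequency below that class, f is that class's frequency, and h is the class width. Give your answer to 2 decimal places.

35.84

N = 111; target position k = 10/100 · 111 = 11.1.
Cumulative frequencies: 19, 37, 57, 59, 88, 90, 111.
Observation 11.1 falls in the class 30 – <40.
L = 30, CF = 0, f = 19, h = 10.
P10 = 30 + ((11.1 − 0)/19)·10 = 30 + 5.84211 = 35.8421.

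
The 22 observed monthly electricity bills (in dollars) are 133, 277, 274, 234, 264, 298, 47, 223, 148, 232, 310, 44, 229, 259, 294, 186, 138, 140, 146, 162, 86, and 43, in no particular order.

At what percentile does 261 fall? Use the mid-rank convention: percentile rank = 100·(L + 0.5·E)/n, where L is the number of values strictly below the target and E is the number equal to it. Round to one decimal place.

Sorted: 43, 44, 47, 86, 133, 138, 140, 146, 148, 162, 186, 223, 229, 232, 234, 259, 264, 274, 277, 294, 298, 310.
Count below 261: L = 16; count equal: E = 0; n = 22.
Percentile rank = 100·(16 + 0.5·0)/22 = 100·16/22 = 72.73.

72.7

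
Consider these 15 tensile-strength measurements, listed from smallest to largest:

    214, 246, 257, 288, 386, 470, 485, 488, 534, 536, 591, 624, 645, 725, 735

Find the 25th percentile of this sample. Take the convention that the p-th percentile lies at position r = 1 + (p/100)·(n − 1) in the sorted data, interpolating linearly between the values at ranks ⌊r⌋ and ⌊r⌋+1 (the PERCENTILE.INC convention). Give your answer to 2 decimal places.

337.00

n = 15.
r = 1 + (25/100)·(15 − 1) = 1 + 3.5 = 4.5.
Rank 4 is 288 and rank 5 is 386.
Interpolate: 288 + 0.5·(386 − 288) = 288 + 0.5·98 = 337.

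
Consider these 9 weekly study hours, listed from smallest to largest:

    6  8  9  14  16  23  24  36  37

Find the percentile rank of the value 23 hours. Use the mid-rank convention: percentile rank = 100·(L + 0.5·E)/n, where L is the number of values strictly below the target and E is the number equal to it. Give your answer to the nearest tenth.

Count below 23: L = 5; count equal: E = 1; n = 9.
Percentile rank = 100·(5 + 0.5·1)/9 = 100·5.5/9 = 61.11.

61.1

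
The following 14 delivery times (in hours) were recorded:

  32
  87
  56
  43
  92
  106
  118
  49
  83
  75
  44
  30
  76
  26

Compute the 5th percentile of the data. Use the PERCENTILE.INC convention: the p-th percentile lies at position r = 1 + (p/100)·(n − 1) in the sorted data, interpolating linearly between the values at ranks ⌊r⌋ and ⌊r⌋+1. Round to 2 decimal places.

Sorted: 26, 30, 32, 43, 44, 49, 56, 75, 76, 83, 87, 92, 106, 118.
n = 14.
r = 1 + (5/100)·(14 − 1) = 1 + 0.65 = 1.65.
Rank 1 is 26 and rank 2 is 30.
Interpolate: 26 + 0.65·(30 − 26) = 26 + 0.65·4 = 28.6.

28.60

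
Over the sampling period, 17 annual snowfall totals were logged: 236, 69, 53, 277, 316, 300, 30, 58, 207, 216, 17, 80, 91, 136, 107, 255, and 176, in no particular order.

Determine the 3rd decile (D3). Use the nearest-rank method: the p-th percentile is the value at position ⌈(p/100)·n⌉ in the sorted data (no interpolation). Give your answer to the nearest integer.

Sorted: 17, 30, 53, 58, 69, 80, 91, 107, 136, 176, 207, 216, 236, 255, 277, 300, 316.
n = 17.
Position = ⌈30/100 · 17⌉ = ⌈5.1⌉ = 6.
The value at rank 6 is 80.

80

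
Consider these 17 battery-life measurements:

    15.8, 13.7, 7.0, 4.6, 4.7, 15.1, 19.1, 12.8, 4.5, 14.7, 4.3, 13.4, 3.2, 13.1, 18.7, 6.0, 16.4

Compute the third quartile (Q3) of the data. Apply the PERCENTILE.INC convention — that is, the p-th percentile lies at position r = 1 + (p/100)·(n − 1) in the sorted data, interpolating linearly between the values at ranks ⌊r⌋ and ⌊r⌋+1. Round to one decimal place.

Sorted: 3.2, 4.3, 4.5, 4.6, 4.7, 6.0, 7.0, 12.8, 13.1, 13.4, 13.7, 14.7, 15.1, 15.8, 16.4, 18.7, 19.1.
n = 17.
r = 1 + (75/100)·(17 − 1) = 1 + 12 = 13.
r is an integer, so P75 is the value at rank 13: 15.1.

15.1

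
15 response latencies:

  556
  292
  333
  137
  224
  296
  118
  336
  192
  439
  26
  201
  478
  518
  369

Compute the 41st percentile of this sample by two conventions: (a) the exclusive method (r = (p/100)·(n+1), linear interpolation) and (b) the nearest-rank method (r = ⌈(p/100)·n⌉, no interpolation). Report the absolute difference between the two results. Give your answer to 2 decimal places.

Sorted: 26, 118, 137, 192, 201, 224, 292, 296, 333, 336, 369, 439, 478, 518, 556.
n = 15.
(a) r = 6.56; between ranks 6 (224) and 7 (292): 262.08.
(b) the nearest-rank method: rank 7 → 292.
|262.08 − 292| = 29.92.

29.92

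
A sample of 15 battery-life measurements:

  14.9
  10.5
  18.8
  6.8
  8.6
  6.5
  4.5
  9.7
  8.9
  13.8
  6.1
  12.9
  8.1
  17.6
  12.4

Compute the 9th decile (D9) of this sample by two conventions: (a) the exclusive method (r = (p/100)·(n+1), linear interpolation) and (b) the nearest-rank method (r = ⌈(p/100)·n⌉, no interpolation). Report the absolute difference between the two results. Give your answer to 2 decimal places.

Sorted: 4.5, 6.1, 6.5, 6.8, 8.1, 8.6, 8.9, 9.7, 10.5, 12.4, 12.9, 13.8, 14.9, 17.6, 18.8.
n = 15.
(a) r = 14.4; between ranks 14 (17.6) and 15 (18.8): 18.08.
(b) the nearest-rank method: rank 14 → 17.6.
|18.08 − 17.6| = 0.48.

0.48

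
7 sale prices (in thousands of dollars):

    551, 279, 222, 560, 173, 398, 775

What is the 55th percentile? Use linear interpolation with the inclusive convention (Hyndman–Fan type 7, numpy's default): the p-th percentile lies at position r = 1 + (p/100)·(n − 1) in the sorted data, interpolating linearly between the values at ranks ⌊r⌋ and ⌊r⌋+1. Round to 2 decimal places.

443.90

Sorted: 173, 222, 279, 398, 551, 560, 775.
n = 7.
r = 1 + (55/100)·(7 − 1) = 1 + 3.3 = 4.3.
Rank 4 is 398 and rank 5 is 551.
Interpolate: 398 + 0.3·(551 − 398) = 398 + 0.3·153 = 443.9.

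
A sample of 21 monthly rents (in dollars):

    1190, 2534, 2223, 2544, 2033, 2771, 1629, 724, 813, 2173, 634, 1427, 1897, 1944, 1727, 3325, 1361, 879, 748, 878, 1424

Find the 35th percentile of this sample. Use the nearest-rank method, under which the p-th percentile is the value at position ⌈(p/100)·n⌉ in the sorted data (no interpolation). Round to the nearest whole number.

Sorted: 634, 724, 748, 813, 878, 879, 1190, 1361, 1424, 1427, 1629, 1727, 1897, 1944, 2033, 2173, 2223, 2534, 2544, 2771, 3325.
n = 21.
Position = ⌈35/100 · 21⌉ = ⌈7.35⌉ = 8.
The value at rank 8 is 1361.

1361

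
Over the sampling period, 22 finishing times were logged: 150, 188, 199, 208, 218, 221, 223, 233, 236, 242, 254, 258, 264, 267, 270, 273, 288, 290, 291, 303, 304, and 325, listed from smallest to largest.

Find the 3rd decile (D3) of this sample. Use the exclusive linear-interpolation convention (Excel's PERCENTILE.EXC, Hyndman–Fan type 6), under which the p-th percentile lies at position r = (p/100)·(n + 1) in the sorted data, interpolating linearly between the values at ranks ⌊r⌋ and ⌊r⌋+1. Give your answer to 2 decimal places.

222.80

n = 22.
r = (30/100)·(22 + 1) = 6.9.
Rank 6 is 221 and rank 7 is 223.
Interpolate: 221 + 0.9·(223 − 221) = 221 + 0.9·2 = 222.8.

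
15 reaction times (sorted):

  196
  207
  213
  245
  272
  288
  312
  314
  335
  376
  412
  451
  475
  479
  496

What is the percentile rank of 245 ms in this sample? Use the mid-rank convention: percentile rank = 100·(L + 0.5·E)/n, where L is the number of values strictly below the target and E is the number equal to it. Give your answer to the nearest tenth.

Count below 245: L = 3; count equal: E = 1; n = 15.
Percentile rank = 100·(3 + 0.5·1)/15 = 100·3.5/15 = 23.33.

23.3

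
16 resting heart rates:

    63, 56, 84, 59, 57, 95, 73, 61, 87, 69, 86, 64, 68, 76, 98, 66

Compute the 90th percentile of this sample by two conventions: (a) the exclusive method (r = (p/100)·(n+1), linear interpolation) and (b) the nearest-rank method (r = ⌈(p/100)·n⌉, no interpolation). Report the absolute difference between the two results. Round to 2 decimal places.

Sorted: 56, 57, 59, 61, 63, 64, 66, 68, 69, 73, 76, 84, 86, 87, 95, 98.
n = 16.
(a) r = 15.3; between ranks 15 (95) and 16 (98): 95.9.
(b) the nearest-rank method: rank 15 → 95.
|95.9 − 95| = 0.9.

0.90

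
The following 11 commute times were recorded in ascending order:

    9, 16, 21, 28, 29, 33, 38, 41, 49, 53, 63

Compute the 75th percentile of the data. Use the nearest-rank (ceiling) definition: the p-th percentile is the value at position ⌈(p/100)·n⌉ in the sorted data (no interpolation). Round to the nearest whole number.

49

n = 11.
Position = ⌈75/100 · 11⌉ = ⌈8.25⌉ = 9.
The value at rank 9 is 49.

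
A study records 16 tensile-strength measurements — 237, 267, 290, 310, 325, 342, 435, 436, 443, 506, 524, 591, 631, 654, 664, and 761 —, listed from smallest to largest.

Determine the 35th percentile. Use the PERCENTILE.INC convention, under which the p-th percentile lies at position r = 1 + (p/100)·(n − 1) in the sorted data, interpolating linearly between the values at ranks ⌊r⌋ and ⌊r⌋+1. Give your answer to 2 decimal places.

n = 16.
r = 1 + (35/100)·(16 − 1) = 1 + 5.25 = 6.25.
Rank 6 is 342 and rank 7 is 435.
Interpolate: 342 + 0.25·(435 − 342) = 342 + 0.25·93 = 365.25.

365.25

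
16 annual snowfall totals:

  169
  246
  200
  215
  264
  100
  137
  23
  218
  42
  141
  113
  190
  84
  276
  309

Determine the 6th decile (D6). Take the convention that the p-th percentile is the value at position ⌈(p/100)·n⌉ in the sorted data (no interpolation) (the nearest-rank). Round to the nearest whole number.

Sorted: 23, 42, 84, 100, 113, 137, 141, 169, 190, 200, 215, 218, 246, 264, 276, 309.
n = 16.
Position = ⌈60/100 · 16⌉ = ⌈9.6⌉ = 10.
The value at rank 10 is 200.

200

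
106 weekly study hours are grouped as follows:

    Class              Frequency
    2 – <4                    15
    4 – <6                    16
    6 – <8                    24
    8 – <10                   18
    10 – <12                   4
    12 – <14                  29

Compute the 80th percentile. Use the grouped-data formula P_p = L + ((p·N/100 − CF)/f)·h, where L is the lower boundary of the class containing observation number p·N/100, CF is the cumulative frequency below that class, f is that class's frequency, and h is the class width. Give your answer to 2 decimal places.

12.54

N = 106; target position k = 80/100 · 106 = 84.8.
Cumulative frequencies: 15, 31, 55, 73, 77, 106.
Observation 84.8 falls in the class 12 – <14.
L = 12, CF = 77, f = 29, h = 2.
P80 = 12 + ((84.8 − 77)/29)·2 = 12 + 0.537931 = 12.5379.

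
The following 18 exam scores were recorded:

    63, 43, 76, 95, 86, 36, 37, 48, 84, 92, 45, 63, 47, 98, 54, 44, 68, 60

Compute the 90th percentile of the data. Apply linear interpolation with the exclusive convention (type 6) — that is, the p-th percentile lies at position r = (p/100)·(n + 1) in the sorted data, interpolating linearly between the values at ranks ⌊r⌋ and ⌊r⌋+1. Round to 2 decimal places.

Sorted: 36, 37, 43, 44, 45, 47, 48, 54, 60, 63, 63, 68, 76, 84, 86, 92, 95, 98.
n = 18.
r = (90/100)·(18 + 1) = 17.1.
Rank 17 is 95 and rank 18 is 98.
Interpolate: 95 + 0.1·(98 − 95) = 95 + 0.1·3 = 95.3.

95.30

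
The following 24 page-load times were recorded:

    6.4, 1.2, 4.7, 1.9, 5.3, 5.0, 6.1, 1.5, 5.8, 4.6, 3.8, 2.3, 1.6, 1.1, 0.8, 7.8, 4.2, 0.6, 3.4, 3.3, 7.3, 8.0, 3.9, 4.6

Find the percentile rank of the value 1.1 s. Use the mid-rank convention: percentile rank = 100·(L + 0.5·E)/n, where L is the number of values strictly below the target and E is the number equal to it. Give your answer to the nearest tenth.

10.4

Sorted: 0.6, 0.8, 1.1, 1.2, 1.5, 1.6, 1.9, 2.3, 3.3, 3.4, 3.8, 3.9, 4.2, 4.6, 4.6, 4.7, 5.0, 5.3, 5.8, 6.1, 6.4, 7.3, 7.8, 8.0.
Count below 1.1: L = 2; count equal: E = 1; n = 24.
Percentile rank = 100·(2 + 0.5·1)/24 = 100·2.5/24 = 10.42.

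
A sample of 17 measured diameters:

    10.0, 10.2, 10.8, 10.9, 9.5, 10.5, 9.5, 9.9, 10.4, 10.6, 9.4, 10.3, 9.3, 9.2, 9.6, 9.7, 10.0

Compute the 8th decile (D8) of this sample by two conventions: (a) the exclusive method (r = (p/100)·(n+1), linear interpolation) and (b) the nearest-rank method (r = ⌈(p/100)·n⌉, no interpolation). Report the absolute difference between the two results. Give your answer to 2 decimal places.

Sorted: 9.2, 9.3, 9.4, 9.5, 9.5, 9.6, 9.7, 9.9, 10.0, 10.0, 10.2, 10.3, 10.4, 10.5, 10.6, 10.8, 10.9.
n = 17.
(a) r = 14.4; between ranks 14 (10.5) and 15 (10.6): 10.54.
(b) the nearest-rank method: rank 14 → 10.5.
|10.54 − 10.5| = 0.04.

0.04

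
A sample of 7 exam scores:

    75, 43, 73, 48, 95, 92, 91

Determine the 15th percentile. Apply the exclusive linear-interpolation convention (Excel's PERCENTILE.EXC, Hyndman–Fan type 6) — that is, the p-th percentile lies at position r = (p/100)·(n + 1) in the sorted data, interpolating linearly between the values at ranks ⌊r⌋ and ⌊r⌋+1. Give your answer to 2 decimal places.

Sorted: 43, 48, 73, 75, 91, 92, 95.
n = 7.
r = (15/100)·(7 + 1) = 1.2.
Rank 1 is 43 and rank 2 is 48.
Interpolate: 43 + 0.2·(48 − 43) = 43 + 0.2·5 = 44.

44.00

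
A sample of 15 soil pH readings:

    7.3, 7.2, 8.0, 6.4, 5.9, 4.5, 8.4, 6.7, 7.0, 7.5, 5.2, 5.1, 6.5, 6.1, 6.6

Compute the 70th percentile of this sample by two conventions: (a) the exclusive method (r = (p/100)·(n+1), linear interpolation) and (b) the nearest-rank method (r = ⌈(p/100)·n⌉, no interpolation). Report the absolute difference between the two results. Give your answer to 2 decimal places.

Sorted: 4.5, 5.1, 5.2, 5.9, 6.1, 6.4, 6.5, 6.6, 6.7, 7.0, 7.2, 7.3, 7.5, 8.0, 8.4.
n = 15.
(a) r = 11.2; between ranks 11 (7.2) and 12 (7.3): 7.22.
(b) the nearest-rank method: rank 11 → 7.2.
|7.22 − 7.2| = 0.02.

0.02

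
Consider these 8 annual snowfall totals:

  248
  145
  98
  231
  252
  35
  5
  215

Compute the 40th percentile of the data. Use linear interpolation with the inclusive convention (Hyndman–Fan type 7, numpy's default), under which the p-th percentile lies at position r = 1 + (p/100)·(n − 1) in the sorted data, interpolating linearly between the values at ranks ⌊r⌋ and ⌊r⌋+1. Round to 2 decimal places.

135.60

Sorted: 5, 35, 98, 145, 215, 231, 248, 252.
n = 8.
r = 1 + (40/100)·(8 − 1) = 1 + 2.8 = 3.8.
Rank 3 is 98 and rank 4 is 145.
Interpolate: 98 + 0.8·(145 − 98) = 98 + 0.8·47 = 135.6.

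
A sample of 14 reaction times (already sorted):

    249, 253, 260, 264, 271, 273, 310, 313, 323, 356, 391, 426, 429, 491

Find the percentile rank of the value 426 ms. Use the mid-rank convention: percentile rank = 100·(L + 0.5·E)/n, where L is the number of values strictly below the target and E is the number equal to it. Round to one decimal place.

82.1

Count below 426: L = 11; count equal: E = 1; n = 14.
Percentile rank = 100·(11 + 0.5·1)/14 = 100·11.5/14 = 82.14.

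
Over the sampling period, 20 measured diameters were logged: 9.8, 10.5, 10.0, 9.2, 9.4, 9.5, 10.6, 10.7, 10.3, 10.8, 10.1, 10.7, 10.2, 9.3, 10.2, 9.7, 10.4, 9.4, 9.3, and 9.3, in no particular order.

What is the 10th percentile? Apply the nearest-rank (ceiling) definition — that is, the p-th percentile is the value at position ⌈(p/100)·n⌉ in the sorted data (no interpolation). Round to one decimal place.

Sorted: 9.2, 9.3, 9.3, 9.3, 9.4, 9.4, 9.5, 9.7, 9.8, 10.0, 10.1, 10.2, 10.2, 10.3, 10.4, 10.5, 10.6, 10.7, 10.7, 10.8.
n = 20.
Position = ⌈10/100 · 20⌉ = ⌈2⌉ = 2.
The value at rank 2 is 9.3.

9.3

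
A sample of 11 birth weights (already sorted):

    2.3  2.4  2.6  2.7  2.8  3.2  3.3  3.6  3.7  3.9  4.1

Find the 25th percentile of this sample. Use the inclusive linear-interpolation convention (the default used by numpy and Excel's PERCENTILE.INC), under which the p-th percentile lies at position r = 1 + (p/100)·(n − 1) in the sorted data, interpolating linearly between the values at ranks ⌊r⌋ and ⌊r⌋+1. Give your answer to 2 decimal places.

n = 11.
r = 1 + (25/100)·(11 − 1) = 1 + 2.5 = 3.5.
Rank 3 is 2.6 and rank 4 is 2.7.
Interpolate: 2.6 + 0.5·(2.7 − 2.6) = 2.6 + 0.5·0.1 = 2.65.

2.65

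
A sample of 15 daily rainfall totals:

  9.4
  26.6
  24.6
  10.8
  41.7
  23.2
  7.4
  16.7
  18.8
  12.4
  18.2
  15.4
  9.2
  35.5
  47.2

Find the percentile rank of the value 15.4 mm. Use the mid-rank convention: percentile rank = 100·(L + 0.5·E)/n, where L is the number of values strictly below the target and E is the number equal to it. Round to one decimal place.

36.7

Sorted: 7.4, 9.2, 9.4, 10.8, 12.4, 15.4, 16.7, 18.2, 18.8, 23.2, 24.6, 26.6, 35.5, 41.7, 47.2.
Count below 15.4: L = 5; count equal: E = 1; n = 15.
Percentile rank = 100·(5 + 0.5·1)/15 = 100·5.5/15 = 36.67.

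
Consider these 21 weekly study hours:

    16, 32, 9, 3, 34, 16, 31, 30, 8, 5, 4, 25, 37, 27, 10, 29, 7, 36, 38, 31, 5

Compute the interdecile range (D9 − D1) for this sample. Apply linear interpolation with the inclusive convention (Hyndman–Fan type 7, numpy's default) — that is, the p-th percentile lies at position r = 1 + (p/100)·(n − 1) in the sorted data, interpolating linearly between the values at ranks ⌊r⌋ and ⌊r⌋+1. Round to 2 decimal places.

31.00

Sorted: 3, 4, 5, 5, 7, 8, 9, 10, 16, 16, 25, 27, 29, 30, 31, 31, 32, 34, 36, 37, 38.
n = 21.
P10: r = 3 (integer) → 5.
P90: r = 19 (integer) → 36.
Difference: 36 − 5 = 31.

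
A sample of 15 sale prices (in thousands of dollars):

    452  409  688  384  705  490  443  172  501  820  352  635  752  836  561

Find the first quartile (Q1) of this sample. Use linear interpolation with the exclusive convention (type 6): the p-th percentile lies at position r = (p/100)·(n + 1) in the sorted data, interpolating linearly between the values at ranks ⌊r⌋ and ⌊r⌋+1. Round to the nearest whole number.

409

Sorted: 172, 352, 384, 409, 443, 452, 490, 501, 561, 635, 688, 705, 752, 820, 836.
n = 15.
r = (25/100)·(15 + 1) = 4.
r is an integer, so P25 is the value at rank 4: 409.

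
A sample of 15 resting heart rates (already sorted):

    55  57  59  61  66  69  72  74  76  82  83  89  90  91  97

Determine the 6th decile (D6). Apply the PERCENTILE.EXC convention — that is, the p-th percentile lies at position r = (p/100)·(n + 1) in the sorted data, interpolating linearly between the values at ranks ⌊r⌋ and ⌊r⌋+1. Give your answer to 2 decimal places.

n = 15.
r = (60/100)·(15 + 1) = 9.6.
Rank 9 is 76 and rank 10 is 82.
Interpolate: 76 + 0.6·(82 − 76) = 76 + 0.6·6 = 79.6.

79.60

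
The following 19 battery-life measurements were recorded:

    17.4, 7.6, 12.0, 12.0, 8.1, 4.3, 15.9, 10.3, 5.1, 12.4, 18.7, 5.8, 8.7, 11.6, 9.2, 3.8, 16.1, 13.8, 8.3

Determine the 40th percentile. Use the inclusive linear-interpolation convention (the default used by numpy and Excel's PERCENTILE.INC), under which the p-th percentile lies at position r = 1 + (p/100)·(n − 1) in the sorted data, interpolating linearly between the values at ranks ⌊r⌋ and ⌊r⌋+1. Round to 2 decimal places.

8.80

Sorted: 3.8, 4.3, 5.1, 5.8, 7.6, 8.1, 8.3, 8.7, 9.2, 10.3, 11.6, 12.0, 12.0, 12.4, 13.8, 15.9, 16.1, 17.4, 18.7.
n = 19.
r = 1 + (40/100)·(19 − 1) = 1 + 7.2 = 8.2.
Rank 8 is 8.7 and rank 9 is 9.2.
Interpolate: 8.7 + 0.2·(9.2 − 8.7) = 8.7 + 0.2·0.5 = 8.8.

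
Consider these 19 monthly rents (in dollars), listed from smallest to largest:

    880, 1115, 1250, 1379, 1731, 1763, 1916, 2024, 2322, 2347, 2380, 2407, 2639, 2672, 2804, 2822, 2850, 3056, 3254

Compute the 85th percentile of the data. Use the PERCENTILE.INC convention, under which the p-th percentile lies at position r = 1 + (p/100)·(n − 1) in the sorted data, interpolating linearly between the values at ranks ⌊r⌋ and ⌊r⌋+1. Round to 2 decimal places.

2830.40

n = 19.
r = 1 + (85/100)·(19 − 1) = 1 + 15.3 = 16.3.
Rank 16 is 2822 and rank 17 is 2850.
Interpolate: 2822 + 0.3·(2850 − 2822) = 2822 + 0.3·28 = 2830.4.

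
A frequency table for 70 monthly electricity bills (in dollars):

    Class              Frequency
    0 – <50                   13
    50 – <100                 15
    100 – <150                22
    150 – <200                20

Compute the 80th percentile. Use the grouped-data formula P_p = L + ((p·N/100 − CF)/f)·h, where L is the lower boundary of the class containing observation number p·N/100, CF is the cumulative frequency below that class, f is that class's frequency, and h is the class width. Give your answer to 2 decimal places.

165.00

N = 70; target position k = 80/100 · 70 = 56.
Cumulative frequencies: 13, 28, 50, 70.
Observation 56 falls in the class 150 – <200.
L = 150, CF = 50, f = 20, h = 50.
P80 = 150 + ((56 − 50)/20)·50 = 150 + 15 = 165.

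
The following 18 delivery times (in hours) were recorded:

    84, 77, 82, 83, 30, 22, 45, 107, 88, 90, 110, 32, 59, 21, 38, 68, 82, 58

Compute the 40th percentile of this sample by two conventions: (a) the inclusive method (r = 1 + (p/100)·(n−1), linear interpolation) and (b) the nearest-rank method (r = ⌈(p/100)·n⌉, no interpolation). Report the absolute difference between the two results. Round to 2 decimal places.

Sorted: 21, 22, 30, 32, 38, 45, 58, 59, 68, 77, 82, 82, 83, 84, 88, 90, 107, 110.
n = 18.
(a) r = 7.8; between ranks 7 (58) and 8 (59): 58.8.
(b) the nearest-rank method: rank 8 → 59.
|58.8 − 59| = 0.2.

0.20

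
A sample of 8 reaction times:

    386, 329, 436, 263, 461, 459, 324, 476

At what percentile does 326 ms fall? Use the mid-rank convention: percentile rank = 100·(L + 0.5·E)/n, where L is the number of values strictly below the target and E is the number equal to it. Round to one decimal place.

25.0

Sorted: 263, 324, 329, 386, 436, 459, 461, 476.
Count below 326: L = 2; count equal: E = 0; n = 8.
Percentile rank = 100·(2 + 0.5·0)/8 = 100·2/8 = 25.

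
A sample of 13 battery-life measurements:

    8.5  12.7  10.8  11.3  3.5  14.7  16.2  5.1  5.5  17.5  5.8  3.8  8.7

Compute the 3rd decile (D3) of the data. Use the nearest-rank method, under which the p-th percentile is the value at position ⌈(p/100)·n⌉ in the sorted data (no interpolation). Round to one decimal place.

5.5

Sorted: 3.5, 3.8, 5.1, 5.5, 5.8, 8.5, 8.7, 10.8, 11.3, 12.7, 14.7, 16.2, 17.5.
n = 13.
Position = ⌈30/100 · 13⌉ = ⌈3.9⌉ = 4.
The value at rank 4 is 5.5.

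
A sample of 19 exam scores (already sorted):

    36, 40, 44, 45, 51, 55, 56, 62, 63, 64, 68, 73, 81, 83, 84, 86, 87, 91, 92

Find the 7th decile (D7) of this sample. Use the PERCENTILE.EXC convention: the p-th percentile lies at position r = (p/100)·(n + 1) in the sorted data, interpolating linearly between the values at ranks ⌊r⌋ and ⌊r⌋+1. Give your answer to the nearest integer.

n = 19.
r = (70/100)·(19 + 1) = 14.
r is an integer, so P70 is the value at rank 14: 83.

83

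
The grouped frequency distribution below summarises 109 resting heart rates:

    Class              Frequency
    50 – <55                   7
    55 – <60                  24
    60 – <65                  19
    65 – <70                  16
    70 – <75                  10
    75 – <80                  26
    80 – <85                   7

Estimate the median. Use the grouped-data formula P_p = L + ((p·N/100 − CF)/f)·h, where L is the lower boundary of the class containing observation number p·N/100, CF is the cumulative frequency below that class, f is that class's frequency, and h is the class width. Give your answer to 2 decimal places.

N = 109; target position k = 50/100 · 109 = 54.5.
Cumulative frequencies: 7, 31, 50, 66, 76, 102, 109.
Observation 54.5 falls in the class 65 – <70.
L = 65, CF = 50, f = 16, h = 5.
P50 = 65 + ((54.5 − 50)/16)·5 = 65 + 1.40625 = 66.4062.

66.41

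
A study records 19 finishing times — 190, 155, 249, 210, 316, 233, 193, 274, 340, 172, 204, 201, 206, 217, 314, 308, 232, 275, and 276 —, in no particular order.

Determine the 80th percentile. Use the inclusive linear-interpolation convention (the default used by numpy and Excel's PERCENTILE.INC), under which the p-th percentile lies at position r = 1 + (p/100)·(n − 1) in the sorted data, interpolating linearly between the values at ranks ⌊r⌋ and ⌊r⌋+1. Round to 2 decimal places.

288.80

Sorted: 155, 172, 190, 193, 201, 204, 206, 210, 217, 232, 233, 249, 274, 275, 276, 308, 314, 316, 340.
n = 19.
r = 1 + (80/100)·(19 − 1) = 1 + 14.4 = 15.4.
Rank 15 is 276 and rank 16 is 308.
Interpolate: 276 + 0.4·(308 − 276) = 276 + 0.4·32 = 288.8.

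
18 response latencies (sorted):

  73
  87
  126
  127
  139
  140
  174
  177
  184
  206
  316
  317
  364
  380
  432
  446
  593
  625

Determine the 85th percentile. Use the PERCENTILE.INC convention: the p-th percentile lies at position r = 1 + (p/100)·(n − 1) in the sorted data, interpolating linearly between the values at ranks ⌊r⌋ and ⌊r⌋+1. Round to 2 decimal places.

438.30

n = 18.
r = 1 + (85/100)·(18 − 1) = 1 + 14.45 = 15.45.
Rank 15 is 432 and rank 16 is 446.
Interpolate: 432 + 0.45·(446 − 432) = 432 + 0.45·14 = 438.3.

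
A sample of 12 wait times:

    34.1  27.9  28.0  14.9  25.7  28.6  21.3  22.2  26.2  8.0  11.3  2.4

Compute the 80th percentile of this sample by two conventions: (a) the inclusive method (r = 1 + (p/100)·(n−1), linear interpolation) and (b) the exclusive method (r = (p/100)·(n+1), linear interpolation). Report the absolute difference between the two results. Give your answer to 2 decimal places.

0.26

Sorted: 2.4, 8.0, 11.3, 14.9, 21.3, 22.2, 25.7, 26.2, 27.9, 28.0, 28.6, 34.1.
n = 12.
(a) r = 9.8; between ranks 9 (27.9) and 10 (28.0): 27.98.
(b) r = 10.4; between ranks 10 (28.0) and 11 (28.6): 28.24.
|27.98 − 28.24| = 0.26.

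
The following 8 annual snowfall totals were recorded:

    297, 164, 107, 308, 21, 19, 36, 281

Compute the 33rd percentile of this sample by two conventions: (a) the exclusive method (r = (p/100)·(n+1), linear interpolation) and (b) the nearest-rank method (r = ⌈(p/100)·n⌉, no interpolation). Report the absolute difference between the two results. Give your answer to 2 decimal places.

Sorted: 19, 21, 36, 107, 164, 281, 297, 308.
n = 8.
(a) r = 2.97; between ranks 2 (21) and 3 (36): 35.55.
(b) the nearest-rank method: rank 3 → 36.
|35.55 − 36| = 0.45.

0.45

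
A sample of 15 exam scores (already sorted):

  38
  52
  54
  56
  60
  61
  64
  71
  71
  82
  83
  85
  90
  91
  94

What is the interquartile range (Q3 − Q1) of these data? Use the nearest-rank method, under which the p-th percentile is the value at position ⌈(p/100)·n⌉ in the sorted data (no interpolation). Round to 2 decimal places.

n = 15.
P25: rank ⌈25/100·15⌉ = 4 → 56.
P75: rank ⌈75/100·15⌉ = 12 → 85.
Difference: 85 − 56 = 29.

29.00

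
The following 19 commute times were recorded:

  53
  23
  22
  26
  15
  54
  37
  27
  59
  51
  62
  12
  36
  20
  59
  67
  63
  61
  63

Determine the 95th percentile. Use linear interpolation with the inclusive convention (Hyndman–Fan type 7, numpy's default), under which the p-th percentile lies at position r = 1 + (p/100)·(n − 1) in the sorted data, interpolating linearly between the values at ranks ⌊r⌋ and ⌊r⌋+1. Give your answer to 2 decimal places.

Sorted: 12, 15, 20, 22, 23, 26, 27, 36, 37, 51, 53, 54, 59, 59, 61, 62, 63, 63, 67.
n = 19.
r = 1 + (95/100)·(19 − 1) = 1 + 17.1 = 18.1.
Rank 18 is 63 and rank 19 is 67.
Interpolate: 63 + 0.1·(67 − 63) = 63 + 0.1·4 = 63.4.

63.40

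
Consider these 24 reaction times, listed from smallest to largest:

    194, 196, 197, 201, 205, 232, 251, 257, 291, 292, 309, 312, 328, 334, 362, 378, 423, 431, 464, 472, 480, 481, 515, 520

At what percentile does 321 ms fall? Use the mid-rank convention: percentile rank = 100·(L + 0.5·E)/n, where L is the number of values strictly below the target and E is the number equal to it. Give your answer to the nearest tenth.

50.0

Count below 321: L = 12; count equal: E = 0; n = 24.
Percentile rank = 100·(12 + 0.5·0)/24 = 100·12/24 = 50.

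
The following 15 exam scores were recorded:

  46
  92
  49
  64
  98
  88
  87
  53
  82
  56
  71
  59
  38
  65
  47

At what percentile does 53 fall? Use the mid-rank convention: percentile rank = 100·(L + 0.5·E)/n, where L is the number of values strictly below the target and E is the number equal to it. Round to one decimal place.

30.0

Sorted: 38, 46, 47, 49, 53, 56, 59, 64, 65, 71, 82, 87, 88, 92, 98.
Count below 53: L = 4; count equal: E = 1; n = 15.
Percentile rank = 100·(4 + 0.5·1)/15 = 100·4.5/15 = 30.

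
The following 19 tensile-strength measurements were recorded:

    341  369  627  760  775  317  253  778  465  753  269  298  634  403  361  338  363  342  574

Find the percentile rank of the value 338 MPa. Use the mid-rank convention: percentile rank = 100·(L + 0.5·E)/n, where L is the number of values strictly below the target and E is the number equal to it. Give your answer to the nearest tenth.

23.7

Sorted: 253, 269, 298, 317, 338, 341, 342, 361, 363, 369, 403, 465, 574, 627, 634, 753, 760, 775, 778.
Count below 338: L = 4; count equal: E = 1; n = 19.
Percentile rank = 100·(4 + 0.5·1)/19 = 100·4.5/19 = 23.68.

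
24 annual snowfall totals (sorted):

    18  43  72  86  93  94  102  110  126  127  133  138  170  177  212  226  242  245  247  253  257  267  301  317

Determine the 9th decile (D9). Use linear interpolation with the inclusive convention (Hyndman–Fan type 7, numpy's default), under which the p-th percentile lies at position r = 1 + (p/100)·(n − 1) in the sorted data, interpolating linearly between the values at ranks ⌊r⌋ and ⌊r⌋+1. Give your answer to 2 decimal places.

n = 24.
r = 1 + (90/100)·(24 − 1) = 1 + 20.7 = 21.7.
Rank 21 is 257 and rank 22 is 267.
Interpolate: 257 + 0.7·(267 − 257) = 257 + 0.7·10 = 264.

264.00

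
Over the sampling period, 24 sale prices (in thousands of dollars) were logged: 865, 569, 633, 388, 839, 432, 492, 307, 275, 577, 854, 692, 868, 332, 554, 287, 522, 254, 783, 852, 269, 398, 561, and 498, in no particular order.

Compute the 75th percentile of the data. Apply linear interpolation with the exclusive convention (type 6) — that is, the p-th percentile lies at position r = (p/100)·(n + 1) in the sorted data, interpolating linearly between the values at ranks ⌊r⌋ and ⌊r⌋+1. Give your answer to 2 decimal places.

760.25

Sorted: 254, 269, 275, 287, 307, 332, 388, 398, 432, 492, 498, 522, 554, 561, 569, 577, 633, 692, 783, 839, 852, 854, 865, 868.
n = 24.
r = (75/100)·(24 + 1) = 18.75.
Rank 18 is 692 and rank 19 is 783.
Interpolate: 692 + 0.75·(783 − 692) = 692 + 0.75·91 = 760.25.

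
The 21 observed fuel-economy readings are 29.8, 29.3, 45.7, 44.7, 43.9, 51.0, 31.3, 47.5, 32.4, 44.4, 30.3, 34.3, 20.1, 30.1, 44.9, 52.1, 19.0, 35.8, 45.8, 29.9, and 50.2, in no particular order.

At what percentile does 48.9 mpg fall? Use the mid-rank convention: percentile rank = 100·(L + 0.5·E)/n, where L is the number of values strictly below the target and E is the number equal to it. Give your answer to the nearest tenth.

Sorted: 19.0, 20.1, 29.3, 29.8, 29.9, 30.1, 30.3, 31.3, 32.4, 34.3, 35.8, 43.9, 44.4, 44.7, 44.9, 45.7, 45.8, 47.5, 50.2, 51.0, 52.1.
Count below 48.9: L = 18; count equal: E = 0; n = 21.
Percentile rank = 100·(18 + 0.5·0)/21 = 100·18/21 = 85.71.

85.7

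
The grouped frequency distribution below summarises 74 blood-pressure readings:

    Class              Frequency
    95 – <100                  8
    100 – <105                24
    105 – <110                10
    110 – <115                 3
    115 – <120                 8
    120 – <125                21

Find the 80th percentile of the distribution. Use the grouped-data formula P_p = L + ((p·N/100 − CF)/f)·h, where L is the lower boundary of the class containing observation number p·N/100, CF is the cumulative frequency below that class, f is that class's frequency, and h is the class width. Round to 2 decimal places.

N = 74; target position k = 80/100 · 74 = 59.2.
Cumulative frequencies: 8, 32, 42, 45, 53, 74.
Observation 59.2 falls in the class 120 – <125.
L = 120, CF = 53, f = 21, h = 5.
P80 = 120 + ((59.2 − 53)/21)·5 = 120 + 1.47619 = 121.476.

121.48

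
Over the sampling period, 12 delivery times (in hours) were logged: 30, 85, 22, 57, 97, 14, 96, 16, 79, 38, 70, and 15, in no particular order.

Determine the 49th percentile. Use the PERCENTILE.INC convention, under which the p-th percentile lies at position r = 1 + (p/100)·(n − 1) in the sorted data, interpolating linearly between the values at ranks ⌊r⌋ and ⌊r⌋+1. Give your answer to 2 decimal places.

45.41

Sorted: 14, 15, 16, 22, 30, 38, 57, 70, 79, 85, 96, 97.
n = 12.
r = 1 + (49/100)·(12 − 1) = 1 + 5.39 = 6.39.
Rank 6 is 38 and rank 7 is 57.
Interpolate: 38 + 0.39·(57 − 38) = 38 + 0.39·19 = 45.41.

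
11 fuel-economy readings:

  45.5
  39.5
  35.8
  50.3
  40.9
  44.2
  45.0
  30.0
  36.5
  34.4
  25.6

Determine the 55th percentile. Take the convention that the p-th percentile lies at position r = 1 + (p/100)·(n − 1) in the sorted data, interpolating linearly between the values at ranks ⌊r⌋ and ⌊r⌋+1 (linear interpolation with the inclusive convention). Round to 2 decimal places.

Sorted: 25.6, 30.0, 34.4, 35.8, 36.5, 39.5, 40.9, 44.2, 45.0, 45.5, 50.3.
n = 11.
r = 1 + (55/100)·(11 − 1) = 1 + 5.5 = 6.5.
Rank 6 is 39.5 and rank 7 is 40.9.
Interpolate: 39.5 + 0.5·(40.9 − 39.5) = 39.5 + 0.5·1.4 = 40.2.

40.20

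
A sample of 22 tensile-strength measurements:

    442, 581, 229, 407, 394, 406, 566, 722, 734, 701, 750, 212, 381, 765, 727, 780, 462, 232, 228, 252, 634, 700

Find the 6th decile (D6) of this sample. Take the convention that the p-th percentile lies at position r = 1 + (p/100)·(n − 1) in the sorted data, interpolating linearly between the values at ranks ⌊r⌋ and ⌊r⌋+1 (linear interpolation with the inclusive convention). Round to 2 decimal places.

Sorted: 212, 228, 229, 232, 252, 381, 394, 406, 407, 442, 462, 566, 581, 634, 700, 701, 722, 727, 734, 750, 765, 780.
n = 22.
r = 1 + (60/100)·(22 − 1) = 1 + 12.6 = 13.6.
Rank 13 is 581 and rank 14 is 634.
Interpolate: 581 + 0.6·(634 − 581) = 581 + 0.6·53 = 612.8.

612.80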